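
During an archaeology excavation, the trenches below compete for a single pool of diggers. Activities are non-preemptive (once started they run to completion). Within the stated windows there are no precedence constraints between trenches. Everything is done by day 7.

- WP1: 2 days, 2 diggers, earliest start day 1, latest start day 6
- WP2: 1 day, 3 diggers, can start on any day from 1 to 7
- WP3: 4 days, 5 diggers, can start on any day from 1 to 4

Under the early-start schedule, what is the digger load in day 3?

5

At early start, day 3 has: WP3.
Demand: 5 = 5.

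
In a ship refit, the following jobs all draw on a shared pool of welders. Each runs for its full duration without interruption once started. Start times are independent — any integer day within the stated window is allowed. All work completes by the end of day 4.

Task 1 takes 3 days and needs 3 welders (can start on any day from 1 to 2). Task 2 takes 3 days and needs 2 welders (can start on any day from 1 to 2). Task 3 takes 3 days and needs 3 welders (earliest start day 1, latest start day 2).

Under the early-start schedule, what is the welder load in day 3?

At early start, day 3 has: Task 1, Task 2, Task 3.
Demand: 3 + 2 + 3 = 8.

8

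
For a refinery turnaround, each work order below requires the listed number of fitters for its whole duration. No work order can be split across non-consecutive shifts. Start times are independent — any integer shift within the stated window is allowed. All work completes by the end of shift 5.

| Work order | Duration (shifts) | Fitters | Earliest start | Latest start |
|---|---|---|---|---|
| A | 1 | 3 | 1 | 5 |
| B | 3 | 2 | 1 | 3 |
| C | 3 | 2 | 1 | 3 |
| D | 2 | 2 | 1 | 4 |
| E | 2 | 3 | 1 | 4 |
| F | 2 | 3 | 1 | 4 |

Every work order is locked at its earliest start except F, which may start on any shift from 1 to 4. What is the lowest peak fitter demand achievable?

12

F@1: s1:15  s2:12  s3:4  s4:0  s5:0 → peak 15
F@2: s1:12  s2:12  s3:7  s4:0  s5:0 → peak 12
F@3: s1:12  s2:9  s3:7  s4:3  s5:0 → peak 12
F@4: s1:12  s2:9  s3:4  s4:3  s5:3 → peak 12
Best is F@2, peak 12.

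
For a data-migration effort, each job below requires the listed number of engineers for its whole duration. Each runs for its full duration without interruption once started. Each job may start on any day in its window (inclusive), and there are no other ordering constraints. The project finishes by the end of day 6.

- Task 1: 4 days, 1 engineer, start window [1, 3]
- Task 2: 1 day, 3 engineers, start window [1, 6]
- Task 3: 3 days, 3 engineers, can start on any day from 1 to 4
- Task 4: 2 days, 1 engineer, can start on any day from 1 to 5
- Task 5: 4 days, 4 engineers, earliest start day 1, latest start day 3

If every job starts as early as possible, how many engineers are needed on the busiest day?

12

Early-start schedule: Task 1@1, Task 2@1, Task 3@1, Task 4@1, Task 5@1.
Load per day: day 1: 12, day 2: 9, day 3: 8, day 4: 5, day 5: 0, day 6: 0.
Peak is 12.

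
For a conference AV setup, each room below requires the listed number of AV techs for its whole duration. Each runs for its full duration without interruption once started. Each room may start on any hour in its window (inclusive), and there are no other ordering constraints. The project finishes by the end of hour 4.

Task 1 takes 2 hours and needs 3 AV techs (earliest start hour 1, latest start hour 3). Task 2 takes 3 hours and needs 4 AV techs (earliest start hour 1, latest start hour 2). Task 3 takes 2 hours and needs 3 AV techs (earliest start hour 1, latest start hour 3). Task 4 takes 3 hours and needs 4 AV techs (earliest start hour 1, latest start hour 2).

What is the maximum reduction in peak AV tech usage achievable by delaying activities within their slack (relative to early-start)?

3

Early-start peak: h1:14  h2:14  h3:8  h4:0 ⇒ 14.
Leveled (Task 1@1, Task 2@1, Task 3@3, Task 4@1): h1:11  h2:11  h3:11  h4:3 ⇒ 11.
Reduction 14 − 11 = 3.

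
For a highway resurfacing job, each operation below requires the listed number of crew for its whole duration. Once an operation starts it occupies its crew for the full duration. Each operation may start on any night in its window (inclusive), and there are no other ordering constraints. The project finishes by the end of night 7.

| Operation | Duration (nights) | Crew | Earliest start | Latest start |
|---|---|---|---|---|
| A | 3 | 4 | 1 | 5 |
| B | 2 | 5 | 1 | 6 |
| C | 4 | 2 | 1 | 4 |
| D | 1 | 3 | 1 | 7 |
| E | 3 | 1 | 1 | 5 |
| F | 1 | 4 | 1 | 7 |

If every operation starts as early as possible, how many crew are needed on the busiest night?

Early-start schedule: A@1, B@1, C@1, D@1, E@1, F@1.
Load per night: night 1: 19, night 2: 12, night 3: 7, night 4: 2, night 5: 0, night 6: 0, night 7: 0.
Peak is 19.

19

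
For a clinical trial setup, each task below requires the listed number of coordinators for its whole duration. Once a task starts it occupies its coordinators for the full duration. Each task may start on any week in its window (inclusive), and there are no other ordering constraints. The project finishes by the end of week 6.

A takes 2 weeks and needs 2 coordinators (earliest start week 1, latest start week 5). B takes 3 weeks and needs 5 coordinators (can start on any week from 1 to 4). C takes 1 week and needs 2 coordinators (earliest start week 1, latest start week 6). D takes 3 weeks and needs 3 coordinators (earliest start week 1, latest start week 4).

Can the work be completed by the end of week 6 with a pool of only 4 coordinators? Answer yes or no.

Total coordinator-weeks = 30; over 6 weeks the average is 30/6 > 4, so some week must exceed 4.

no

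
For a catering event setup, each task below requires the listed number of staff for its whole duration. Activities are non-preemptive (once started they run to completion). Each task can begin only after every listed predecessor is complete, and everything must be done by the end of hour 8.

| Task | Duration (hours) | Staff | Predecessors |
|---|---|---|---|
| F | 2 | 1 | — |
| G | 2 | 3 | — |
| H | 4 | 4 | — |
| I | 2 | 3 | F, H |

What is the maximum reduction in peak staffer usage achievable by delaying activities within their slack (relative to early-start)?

4

Early-start peak: h1:8  h2:8  h3:4  h4:4  h5:3  h6:3  h7:0  h8:0 ⇒ 8.
Leveled (F@1, G@1, H@3, I@7): h1:4  h2:4  h3:4  h4:4  h5:4  h6:4  h7:3  h8:3 ⇒ 4.
Reduction 8 − 4 = 4.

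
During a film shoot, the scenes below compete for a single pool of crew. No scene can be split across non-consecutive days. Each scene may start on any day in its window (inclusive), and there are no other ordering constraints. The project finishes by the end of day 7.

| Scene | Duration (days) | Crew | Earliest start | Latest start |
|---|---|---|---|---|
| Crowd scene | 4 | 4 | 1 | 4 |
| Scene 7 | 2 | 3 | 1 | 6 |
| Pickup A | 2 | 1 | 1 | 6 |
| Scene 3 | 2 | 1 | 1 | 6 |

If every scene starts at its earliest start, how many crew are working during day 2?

At early start, day 2 has: Crowd scene, Scene 7, Pickup A, Scene 3.
Demand: 4 + 3 + 1 + 1 = 9.

9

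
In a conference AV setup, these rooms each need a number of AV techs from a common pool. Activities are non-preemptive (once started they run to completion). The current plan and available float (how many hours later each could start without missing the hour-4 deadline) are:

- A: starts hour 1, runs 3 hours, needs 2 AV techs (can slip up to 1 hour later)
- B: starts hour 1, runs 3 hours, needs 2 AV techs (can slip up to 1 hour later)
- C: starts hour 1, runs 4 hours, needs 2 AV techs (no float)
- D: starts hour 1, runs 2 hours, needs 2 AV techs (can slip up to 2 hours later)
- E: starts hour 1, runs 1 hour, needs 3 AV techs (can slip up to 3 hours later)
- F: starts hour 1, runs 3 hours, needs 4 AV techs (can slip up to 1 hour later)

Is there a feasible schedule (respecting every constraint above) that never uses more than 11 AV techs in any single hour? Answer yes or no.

no

The minimum achievable peak is 12; 11 < 12, so no feasible schedule stays within the cap.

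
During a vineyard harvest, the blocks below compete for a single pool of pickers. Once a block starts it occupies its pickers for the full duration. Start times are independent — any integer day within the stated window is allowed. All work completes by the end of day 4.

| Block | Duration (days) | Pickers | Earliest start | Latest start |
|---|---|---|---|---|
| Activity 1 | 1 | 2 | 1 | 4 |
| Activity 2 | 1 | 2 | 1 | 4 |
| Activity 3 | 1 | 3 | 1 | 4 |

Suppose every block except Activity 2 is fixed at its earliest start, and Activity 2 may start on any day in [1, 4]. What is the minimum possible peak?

5

Activity 2@1: d1:7  d2:0  d3:0  d4:0 → peak 7
Activity 2@2: d1:5  d2:2  d3:0  d4:0 → peak 5
Activity 2@3: d1:5  d2:0  d3:2  d4:0 → peak 5
Activity 2@4: d1:5  d2:0  d3:0  d4:2 → peak 5
Best is Activity 2@2, peak 5.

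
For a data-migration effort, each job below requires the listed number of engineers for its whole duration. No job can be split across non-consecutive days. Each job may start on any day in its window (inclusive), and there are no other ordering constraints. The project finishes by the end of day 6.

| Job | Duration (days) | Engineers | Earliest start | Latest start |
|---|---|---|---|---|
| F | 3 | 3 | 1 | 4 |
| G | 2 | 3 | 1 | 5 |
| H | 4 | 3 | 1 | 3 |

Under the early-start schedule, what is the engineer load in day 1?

9

At early start, day 1 has: F, G, H.
Demand: 3 + 3 + 3 = 9.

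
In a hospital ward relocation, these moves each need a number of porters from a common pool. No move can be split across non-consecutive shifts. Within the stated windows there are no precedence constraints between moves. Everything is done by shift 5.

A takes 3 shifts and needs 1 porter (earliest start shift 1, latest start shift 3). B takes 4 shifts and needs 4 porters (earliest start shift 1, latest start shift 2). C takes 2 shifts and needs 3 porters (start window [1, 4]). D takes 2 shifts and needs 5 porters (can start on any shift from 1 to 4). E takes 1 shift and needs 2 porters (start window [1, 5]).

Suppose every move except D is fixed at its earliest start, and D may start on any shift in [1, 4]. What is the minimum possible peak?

10

D@1: s1:15  s2:13  s3:5  s4:4  s5:0 → peak 15
D@2: s1:10  s2:13  s3:10  s4:4  s5:0 → peak 13
D@3: s1:10  s2:8  s3:10  s4:9  s5:0 → peak 10
D@4: s1:10  s2:8  s3:5  s4:9  s5:5 → peak 10
Best is D@3, peak 10.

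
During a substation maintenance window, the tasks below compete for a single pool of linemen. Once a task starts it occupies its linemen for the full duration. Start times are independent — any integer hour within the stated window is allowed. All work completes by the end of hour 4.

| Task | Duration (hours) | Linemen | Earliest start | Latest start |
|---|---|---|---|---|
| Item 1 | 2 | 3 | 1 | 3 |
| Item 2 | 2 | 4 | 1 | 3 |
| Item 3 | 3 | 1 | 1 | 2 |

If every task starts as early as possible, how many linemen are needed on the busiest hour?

Early-start schedule: Item 1@1, Item 2@1, Item 3@1.
Load per hour: hour 1: 8, hour 2: 8, hour 3: 1, hour 4: 0.
Peak is 8.

8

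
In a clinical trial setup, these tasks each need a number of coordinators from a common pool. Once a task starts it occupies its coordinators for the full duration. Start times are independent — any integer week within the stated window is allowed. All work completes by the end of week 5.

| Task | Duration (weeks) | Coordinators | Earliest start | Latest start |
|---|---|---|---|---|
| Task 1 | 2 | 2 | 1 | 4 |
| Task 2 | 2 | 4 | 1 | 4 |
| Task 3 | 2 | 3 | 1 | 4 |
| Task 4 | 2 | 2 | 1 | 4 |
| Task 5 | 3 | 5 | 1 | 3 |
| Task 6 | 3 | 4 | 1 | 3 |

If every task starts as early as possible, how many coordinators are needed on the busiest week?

20

Early-start schedule: Task 1@1, Task 2@1, Task 3@1, Task 4@1, Task 5@1, Task 6@1.
Load per week: week 1: 20, week 2: 20, week 3: 9, week 4: 0, week 5: 0.
Peak is 20.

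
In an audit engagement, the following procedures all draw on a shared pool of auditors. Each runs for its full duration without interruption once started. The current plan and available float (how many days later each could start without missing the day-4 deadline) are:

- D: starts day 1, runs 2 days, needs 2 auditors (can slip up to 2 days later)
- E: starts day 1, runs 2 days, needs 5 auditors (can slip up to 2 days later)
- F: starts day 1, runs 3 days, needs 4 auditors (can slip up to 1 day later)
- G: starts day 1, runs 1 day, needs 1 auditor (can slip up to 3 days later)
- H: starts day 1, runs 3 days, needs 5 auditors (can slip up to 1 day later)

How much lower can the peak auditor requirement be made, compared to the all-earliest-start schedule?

3

Early-start peak: d1:17  d2:16  d3:9  d4:0 ⇒ 17.
Leveled (D@1, E@3, F@1, G@1, H@1): d1:12  d2:11  d3:14  d4:5 ⇒ 14.
Reduction 17 − 14 = 3.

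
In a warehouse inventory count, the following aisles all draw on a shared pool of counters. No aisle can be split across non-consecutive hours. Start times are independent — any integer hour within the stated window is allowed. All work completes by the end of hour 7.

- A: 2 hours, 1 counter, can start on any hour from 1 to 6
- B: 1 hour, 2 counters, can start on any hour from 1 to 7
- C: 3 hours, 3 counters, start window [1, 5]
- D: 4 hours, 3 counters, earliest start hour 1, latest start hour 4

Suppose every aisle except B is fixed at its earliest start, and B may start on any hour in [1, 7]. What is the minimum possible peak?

7

B@1: h1:9  h2:7  h3:6  h4:3  h5:0  h6:0  h7:0 → peak 9
B@2: h1:7  h2:9  h3:6  h4:3  h5:0  h6:0  h7:0 → peak 9
B@3: h1:7  h2:7  h3:8  h4:3  h5:0  h6:0  h7:0 → peak 8
B@4: h1:7  h2:7  h3:6  h4:5  h5:0  h6:0  h7:0 → peak 7
B@5: h1:7  h2:7  h3:6  h4:3  h5:2  h6:0  h7:0 → peak 7
B@6: h1:7  h2:7  h3:6  h4:3  h5:0  h6:2  h7:0 → peak 7
B@7: h1:7  h2:7  h3:6  h4:3  h5:0  h6:0  h7:2 → peak 7
Best is B@4, peak 7.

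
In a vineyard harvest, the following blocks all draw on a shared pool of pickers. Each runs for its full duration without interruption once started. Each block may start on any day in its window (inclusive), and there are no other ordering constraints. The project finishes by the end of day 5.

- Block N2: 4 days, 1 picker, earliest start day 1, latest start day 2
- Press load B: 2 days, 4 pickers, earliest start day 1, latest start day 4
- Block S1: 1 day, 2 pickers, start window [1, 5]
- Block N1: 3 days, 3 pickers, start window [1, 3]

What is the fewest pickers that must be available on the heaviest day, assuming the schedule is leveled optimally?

5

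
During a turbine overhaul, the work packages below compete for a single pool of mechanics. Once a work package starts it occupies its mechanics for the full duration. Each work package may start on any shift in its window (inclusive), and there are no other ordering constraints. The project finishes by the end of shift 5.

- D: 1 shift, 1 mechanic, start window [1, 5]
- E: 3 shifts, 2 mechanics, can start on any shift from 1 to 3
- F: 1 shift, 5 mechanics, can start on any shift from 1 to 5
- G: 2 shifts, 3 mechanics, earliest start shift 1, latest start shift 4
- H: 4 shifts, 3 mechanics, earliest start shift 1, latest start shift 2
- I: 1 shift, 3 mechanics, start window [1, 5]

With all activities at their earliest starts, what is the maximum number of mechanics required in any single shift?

17

Early-start schedule: D@1, E@1, F@1, G@1, H@1, I@1.
Load per shift: shift 1: 17, shift 2: 8, shift 3: 5, shift 4: 3, shift 5: 0.
Peak is 17.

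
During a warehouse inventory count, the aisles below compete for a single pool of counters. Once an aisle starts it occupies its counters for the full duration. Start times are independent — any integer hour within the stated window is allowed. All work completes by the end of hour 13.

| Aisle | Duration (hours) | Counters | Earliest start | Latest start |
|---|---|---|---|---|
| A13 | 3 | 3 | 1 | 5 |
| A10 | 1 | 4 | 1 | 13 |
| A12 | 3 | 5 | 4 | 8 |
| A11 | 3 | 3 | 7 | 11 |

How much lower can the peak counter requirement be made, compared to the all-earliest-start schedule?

Early-start peak: h1:7  h2:3  h3:3  h4:5  h5:5  h6:5  h7:3  h8:3  h9:3  h10:0  h11:0  h12:0  h13:0 ⇒ 7.
Leveled (A13@1, A10@4, A12@5, A11@8): h1:3  h2:3  h3:3  h4:4  h5:5  h6:5  h7:5  h8:3  h9:3  h10:3  h11:0  h12:0  h13:0 ⇒ 5.
Reduction 7 − 5 = 2.

2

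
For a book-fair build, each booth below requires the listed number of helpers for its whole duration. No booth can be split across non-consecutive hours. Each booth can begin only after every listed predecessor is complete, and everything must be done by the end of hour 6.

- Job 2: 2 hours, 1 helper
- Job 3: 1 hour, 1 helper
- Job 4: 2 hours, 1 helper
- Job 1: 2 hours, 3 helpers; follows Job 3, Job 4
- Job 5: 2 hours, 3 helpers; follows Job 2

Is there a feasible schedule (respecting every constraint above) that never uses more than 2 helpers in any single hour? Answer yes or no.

Total helper-hours = 17; over 6 hours the average is 17/6 > 2, so some hour must exceed 2.

no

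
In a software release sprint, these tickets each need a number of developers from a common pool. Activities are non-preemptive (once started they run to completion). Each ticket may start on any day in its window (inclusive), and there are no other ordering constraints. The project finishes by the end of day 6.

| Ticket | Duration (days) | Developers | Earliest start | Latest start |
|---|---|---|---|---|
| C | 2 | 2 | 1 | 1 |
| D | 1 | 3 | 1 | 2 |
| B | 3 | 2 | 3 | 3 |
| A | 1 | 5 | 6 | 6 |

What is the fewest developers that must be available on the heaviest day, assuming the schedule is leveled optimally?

5

Schedule C@1, D@1, B@3, A@6: d1:5  d2:2  d3:2  d4:2  d5:2  d6:5 — peak 5.
No arrangement of the 2 feasible schedules does better.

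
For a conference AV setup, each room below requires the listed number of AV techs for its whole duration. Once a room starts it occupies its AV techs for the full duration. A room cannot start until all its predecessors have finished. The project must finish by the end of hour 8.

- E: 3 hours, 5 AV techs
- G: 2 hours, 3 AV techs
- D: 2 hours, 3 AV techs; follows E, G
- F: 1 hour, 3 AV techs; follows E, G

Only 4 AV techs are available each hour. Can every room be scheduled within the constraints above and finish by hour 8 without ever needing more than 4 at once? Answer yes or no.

no

The minimum achievable peak is 5; 4 < 5, so no feasible schedule stays within the cap.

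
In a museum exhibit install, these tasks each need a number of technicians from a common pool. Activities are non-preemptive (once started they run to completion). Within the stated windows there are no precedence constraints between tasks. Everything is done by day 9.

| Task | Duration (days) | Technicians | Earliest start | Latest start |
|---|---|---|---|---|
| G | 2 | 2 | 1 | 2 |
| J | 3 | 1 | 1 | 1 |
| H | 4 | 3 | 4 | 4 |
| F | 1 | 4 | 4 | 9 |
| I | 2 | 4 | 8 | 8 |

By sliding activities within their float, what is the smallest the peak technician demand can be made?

7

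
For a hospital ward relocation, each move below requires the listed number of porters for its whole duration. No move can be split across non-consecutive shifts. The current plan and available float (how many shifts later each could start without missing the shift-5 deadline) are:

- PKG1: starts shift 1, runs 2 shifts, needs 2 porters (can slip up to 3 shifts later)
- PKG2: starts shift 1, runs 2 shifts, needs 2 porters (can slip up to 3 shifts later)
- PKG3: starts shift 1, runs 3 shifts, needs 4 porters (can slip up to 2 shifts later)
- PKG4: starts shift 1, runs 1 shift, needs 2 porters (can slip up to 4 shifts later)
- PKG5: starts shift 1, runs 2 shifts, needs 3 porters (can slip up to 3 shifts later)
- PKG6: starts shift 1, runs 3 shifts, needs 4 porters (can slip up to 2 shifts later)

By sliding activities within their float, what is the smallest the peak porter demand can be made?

9

Early-start (PKG1@1, PKG2@1, PKG3@1, PKG4@1, PKG5@1, PKG6@1) gives peak 17: s1:17  s2:15  s3:8  s4:0  s5:0.
Shift PKG4→4, PKG5→4, PKG6→3.
Schedule PKG1@1, PKG2@1, PKG3@1, PKG4@4, PKG5@4, PKG6@3: s1:8  s2:8  s3:8  s4:9  s5:7 — peak 9.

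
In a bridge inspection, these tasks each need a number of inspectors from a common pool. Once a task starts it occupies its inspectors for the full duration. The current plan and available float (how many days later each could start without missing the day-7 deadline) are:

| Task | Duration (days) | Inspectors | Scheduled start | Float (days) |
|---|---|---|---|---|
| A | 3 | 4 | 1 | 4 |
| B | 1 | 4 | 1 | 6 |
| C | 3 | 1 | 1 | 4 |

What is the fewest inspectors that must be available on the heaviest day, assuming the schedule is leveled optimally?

4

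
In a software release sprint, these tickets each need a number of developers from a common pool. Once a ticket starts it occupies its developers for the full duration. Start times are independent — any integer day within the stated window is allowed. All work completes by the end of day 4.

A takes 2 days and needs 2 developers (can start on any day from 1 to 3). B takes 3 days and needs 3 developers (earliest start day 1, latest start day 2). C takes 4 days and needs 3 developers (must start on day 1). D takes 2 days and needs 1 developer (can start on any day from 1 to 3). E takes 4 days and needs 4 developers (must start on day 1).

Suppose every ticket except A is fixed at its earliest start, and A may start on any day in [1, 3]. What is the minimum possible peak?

12

A@1: d1:13  d2:13  d3:10  d4:7 → peak 13
A@2: d1:11  d2:13  d3:12  d4:7 → peak 13
A@3: d1:11  d2:11  d3:12  d4:9 → peak 12
Best is A@3, peak 12.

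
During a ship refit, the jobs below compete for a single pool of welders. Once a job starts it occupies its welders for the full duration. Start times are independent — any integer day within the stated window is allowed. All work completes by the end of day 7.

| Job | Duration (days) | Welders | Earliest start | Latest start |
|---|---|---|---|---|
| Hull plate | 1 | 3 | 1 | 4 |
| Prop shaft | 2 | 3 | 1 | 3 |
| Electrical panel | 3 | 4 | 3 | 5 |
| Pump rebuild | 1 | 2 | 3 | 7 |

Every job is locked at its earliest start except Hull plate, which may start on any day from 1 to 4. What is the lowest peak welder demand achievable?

6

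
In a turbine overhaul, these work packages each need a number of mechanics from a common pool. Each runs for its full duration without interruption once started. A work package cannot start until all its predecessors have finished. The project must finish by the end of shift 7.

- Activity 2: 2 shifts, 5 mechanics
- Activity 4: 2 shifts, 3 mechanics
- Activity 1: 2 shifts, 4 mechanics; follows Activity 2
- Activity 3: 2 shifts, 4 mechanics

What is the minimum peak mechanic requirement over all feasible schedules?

7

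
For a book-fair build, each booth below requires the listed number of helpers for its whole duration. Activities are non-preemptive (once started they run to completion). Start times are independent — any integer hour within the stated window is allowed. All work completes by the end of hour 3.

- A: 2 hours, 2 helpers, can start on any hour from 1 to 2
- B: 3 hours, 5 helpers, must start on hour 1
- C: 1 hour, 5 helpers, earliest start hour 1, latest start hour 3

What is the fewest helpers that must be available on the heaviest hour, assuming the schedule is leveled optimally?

Early-start (A@1, B@1, C@1) gives peak 12: h1:12  h2:7  h3:5.
Shift C→3.
Schedule A@1, B@1, C@3: h1:7  h2:7  h3:10 — peak 10.
No arrangement of the 6 feasible schedules does better.

10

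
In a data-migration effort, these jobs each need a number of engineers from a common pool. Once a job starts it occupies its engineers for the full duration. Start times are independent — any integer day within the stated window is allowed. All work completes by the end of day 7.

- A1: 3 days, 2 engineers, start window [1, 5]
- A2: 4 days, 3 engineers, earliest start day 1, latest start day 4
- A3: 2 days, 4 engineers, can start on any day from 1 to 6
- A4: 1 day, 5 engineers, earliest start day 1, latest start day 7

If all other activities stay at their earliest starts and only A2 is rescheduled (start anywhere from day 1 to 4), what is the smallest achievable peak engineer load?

11

A2@1: d1:14  d2:9  d3:5  d4:3  d5:0  d6:0  d7:0 → peak 14
A2@2: d1:11  d2:9  d3:5  d4:3  d5:3  d6:0  d7:0 → peak 11
A2@3: d1:11  d2:6  d3:5  d4:3  d5:3  d6:3  d7:0 → peak 11
A2@4: d1:11  d2:6  d3:2  d4:3  d5:3  d6:3  d7:3 → peak 11
Best is A2@2, peak 11.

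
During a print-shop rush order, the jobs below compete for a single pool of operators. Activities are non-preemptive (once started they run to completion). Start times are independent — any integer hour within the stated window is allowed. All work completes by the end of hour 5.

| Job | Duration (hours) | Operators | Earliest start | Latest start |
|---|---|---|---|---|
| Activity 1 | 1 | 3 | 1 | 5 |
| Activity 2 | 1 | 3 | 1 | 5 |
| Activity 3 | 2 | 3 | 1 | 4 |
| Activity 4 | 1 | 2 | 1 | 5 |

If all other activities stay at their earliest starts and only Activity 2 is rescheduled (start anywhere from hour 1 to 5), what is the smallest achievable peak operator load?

8

Activity 2@1: h1:11  h2:3  h3:0  h4:0  h5:0 → peak 11
Activity 2@2: h1:8  h2:6  h3:0  h4:0  h5:0 → peak 8
Activity 2@3: h1:8  h2:3  h3:3  h4:0  h5:0 → peak 8
Activity 2@4: h1:8  h2:3  h3:0  h4:3  h5:0 → peak 8
Activity 2@5: h1:8  h2:3  h3:0  h4:0  h5:3 → peak 8
Best is Activity 2@2, peak 8.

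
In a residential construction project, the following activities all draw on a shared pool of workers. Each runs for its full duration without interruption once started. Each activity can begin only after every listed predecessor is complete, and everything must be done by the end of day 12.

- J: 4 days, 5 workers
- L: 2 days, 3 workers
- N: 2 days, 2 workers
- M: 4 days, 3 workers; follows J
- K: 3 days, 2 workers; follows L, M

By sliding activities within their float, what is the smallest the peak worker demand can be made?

Early-start (J@1, L@1, N@1, M@5, K@9) gives peak 10: d1:10  d2:10  d3:5  d4:5  d5:3  d6:3  d7:3  d8:3  d9:2  d10:2  d11:2  d12:0.
Shift L→5, N→7.
Schedule J@1, L@5, N@7, M@5, K@9: d1:5  d2:5  d3:5  d4:5  d5:6  d6:6  d7:5  d8:5  d9:2  d10:2  d11:2  d12:0 — peak 6.

6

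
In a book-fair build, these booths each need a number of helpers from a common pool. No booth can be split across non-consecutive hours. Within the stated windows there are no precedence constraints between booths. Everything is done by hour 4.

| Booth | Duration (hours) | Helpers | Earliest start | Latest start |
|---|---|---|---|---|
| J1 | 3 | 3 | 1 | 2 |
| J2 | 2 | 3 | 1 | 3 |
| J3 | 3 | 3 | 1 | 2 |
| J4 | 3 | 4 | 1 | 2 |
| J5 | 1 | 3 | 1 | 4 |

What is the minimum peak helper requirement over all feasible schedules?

Early-start (J1@1, J2@1, J3@1, J4@1, J5@1) gives peak 16: h1:16  h2:13  h3:10  h4:0.
Shift J5→3.
Schedule J1@1, J2@1, J3@1, J4@1, J5@3: h1:13  h2:13  h3:13  h4:0 — peak 13.

13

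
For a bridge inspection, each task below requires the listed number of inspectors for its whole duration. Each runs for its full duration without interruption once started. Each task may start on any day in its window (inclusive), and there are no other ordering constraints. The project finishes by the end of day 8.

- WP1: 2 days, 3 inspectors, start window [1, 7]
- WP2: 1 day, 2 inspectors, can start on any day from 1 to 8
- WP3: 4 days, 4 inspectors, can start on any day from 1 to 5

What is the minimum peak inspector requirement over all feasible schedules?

Early-start (WP1@1, WP2@1, WP3@1) gives peak 9: d1:9  d2:7  d3:4  d4:4  d5:0  d6:0  d7:0  d8:0.
Shift WP2→3, WP3→4.
Schedule WP1@1, WP2@3, WP3@4: d1:3  d2:3  d3:2  d4:4  d5:4  d6:4  d7:4  d8:0 — peak 4.

4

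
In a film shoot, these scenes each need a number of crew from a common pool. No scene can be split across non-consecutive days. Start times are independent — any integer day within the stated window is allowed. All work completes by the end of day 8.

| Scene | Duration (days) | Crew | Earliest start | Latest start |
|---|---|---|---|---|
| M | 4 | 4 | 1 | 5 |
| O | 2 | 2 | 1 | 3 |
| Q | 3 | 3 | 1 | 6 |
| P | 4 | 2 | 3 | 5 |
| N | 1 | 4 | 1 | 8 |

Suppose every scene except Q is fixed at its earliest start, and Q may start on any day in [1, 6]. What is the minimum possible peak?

10

Q@1: d1:13  d2:9  d3:9  d4:6  d5:2  d6:2  d7:0  d8:0 → peak 13
Q@2: d1:10  d2:9  d3:9  d4:9  d5:2  d6:2  d7:0  d8:0 → peak 10
Q@3: d1:10  d2:6  d3:9  d4:9  d5:5  d6:2  d7:0  d8:0 → peak 10
Q@4: d1:10  d2:6  d3:6  d4:9  d5:5  d6:5  d7:0  d8:0 → peak 10
Q@5: d1:10  d2:6  d3:6  d4:6  d5:5  d6:5  d7:3  d8:0 → peak 10
Q@6: d1:10  d2:6  d3:6  d4:6  d5:2  d6:5  d7:3  d8:3 → peak 10
Best is Q@2, peak 10.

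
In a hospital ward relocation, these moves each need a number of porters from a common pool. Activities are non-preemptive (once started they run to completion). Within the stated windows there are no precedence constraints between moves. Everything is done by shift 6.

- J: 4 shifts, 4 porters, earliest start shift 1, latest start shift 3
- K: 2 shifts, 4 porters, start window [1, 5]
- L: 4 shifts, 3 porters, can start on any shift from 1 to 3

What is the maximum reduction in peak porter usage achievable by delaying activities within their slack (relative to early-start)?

Early-start peak: s1:11  s2:11  s3:7  s4:7  s5:0  s6:0 ⇒ 11.
Leveled (J@1, K@5, L@1): s1:7  s2:7  s3:7  s4:7  s5:4  s6:4 ⇒ 7.
Reduction 11 − 7 = 4.

4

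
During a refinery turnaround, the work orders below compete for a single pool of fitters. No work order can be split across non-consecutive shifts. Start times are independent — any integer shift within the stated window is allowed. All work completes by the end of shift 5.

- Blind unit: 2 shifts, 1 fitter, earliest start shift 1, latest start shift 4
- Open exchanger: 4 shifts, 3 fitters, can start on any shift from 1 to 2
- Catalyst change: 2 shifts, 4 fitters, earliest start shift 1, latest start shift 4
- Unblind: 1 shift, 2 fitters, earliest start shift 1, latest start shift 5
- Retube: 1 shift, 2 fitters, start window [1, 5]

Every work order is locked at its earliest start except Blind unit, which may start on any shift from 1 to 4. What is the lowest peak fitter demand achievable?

Blind unit@1: s1:12  s2:8  s3:3  s4:3  s5:0 → peak 12
Blind unit@2: s1:11  s2:8  s3:4  s4:3  s5:0 → peak 11
Blind unit@3: s1:11  s2:7  s3:4  s4:4  s5:0 → peak 11
Blind unit@4: s1:11  s2:7  s3:3  s4:4  s5:1 → peak 11
Best is Blind unit@2, peak 11.

11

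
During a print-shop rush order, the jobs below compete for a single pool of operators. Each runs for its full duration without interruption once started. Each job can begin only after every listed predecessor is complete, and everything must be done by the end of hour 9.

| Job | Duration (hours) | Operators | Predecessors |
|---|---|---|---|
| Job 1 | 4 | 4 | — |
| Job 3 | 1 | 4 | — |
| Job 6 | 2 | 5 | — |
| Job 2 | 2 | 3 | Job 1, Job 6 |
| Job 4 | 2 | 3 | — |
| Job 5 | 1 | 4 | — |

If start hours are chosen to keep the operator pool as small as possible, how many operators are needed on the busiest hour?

Early-start (Job 1@1, Job 3@1, Job 6@1, Job 2@5, Job 4@1, Job 5@1) gives peak 20: h1:20  h2:12  h3:4  h4:4  h5:3  h6:3  h7:0  h8:0  h9:0.
Shift Job 3→5, Job 6→6, Job 2→8, Job 5→8.
Schedule Job 1@1, Job 3@5, Job 6@6, Job 2@8, Job 4@1, Job 5@8: h1:7  h2:7  h3:4  h4:4  h5:4  h6:5  h7:5  h8:7  h9:3 — peak 7.

7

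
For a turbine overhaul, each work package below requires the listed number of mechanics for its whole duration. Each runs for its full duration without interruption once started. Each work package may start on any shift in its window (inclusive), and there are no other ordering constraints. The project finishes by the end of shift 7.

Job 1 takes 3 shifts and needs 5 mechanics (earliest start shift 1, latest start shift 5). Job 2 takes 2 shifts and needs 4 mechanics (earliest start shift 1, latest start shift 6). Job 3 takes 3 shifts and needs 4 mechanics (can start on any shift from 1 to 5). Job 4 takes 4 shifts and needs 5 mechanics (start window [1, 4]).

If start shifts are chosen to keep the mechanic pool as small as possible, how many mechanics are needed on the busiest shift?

Early-start (Job 1@1, Job 2@1, Job 3@1, Job 4@1) gives peak 18: s1:18  s2:18  s3:14  s4:5  s5:0  s6:0  s7:0.
Shift Job 3→3, Job 4→4.
Schedule Job 1@1, Job 2@1, Job 3@3, Job 4@4: s1:9  s2:9  s3:9  s4:9  s5:9  s6:5  s7:5 — peak 9.

9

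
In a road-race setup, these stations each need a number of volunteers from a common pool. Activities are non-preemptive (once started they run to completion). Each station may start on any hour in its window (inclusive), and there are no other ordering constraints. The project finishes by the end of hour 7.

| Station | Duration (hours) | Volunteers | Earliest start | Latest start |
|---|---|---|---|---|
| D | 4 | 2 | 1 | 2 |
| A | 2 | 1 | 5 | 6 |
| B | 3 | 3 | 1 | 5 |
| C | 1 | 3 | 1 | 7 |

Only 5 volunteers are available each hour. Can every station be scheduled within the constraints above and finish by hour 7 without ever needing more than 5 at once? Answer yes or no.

Schedule D@1, A@5, B@1, C@4: h1:5  h2:5  h3:5  h4:5  h5:1  h6:1  h7:0 — peak 5 ≤ 5.

yes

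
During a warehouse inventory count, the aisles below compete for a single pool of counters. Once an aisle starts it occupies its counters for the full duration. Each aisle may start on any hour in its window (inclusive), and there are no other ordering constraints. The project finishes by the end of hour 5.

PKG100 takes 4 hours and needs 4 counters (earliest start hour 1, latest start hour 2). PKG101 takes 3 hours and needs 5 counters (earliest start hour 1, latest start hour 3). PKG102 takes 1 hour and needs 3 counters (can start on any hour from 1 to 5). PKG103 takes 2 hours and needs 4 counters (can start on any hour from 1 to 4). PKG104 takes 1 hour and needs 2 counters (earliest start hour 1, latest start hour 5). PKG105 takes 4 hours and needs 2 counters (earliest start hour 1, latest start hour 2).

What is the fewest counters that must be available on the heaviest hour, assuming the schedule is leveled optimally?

11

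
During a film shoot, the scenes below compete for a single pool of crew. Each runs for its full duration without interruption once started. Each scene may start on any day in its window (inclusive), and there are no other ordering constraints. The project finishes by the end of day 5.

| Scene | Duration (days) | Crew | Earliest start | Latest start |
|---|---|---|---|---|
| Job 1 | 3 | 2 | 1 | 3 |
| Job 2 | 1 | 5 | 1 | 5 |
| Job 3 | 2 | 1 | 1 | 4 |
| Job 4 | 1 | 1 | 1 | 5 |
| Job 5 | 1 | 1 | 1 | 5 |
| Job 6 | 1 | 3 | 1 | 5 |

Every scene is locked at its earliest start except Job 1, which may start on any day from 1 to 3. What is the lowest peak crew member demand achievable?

11

Job 1@1: d1:13  d2:3  d3:2  d4:0  d5:0 → peak 13
Job 1@2: d1:11  d2:3  d3:2  d4:2  d5:0 → peak 11
Job 1@3: d1:11  d2:1  d3:2  d4:2  d5:2 → peak 11
Best is Job 1@2, peak 11.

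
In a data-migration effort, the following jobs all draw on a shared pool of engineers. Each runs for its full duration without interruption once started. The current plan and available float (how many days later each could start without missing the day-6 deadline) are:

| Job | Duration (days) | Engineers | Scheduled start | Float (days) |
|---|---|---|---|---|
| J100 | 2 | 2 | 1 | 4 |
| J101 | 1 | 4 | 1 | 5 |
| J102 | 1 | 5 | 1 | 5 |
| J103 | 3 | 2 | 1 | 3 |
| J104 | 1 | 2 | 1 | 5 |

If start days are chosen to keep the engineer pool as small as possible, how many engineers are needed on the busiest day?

5

Early-start (J100@1, J101@1, J102@1, J103@1, J104@1) gives peak 15: d1:15  d2:4  d3:2  d4:0  d5:0  d6:0.
Shift J101→4, J102→5, J104→3.
Schedule J100@1, J101@4, J102@5, J103@1, J104@3: d1:4  d2:4  d3:4  d4:4  d5:5  d6:0 — peak 5.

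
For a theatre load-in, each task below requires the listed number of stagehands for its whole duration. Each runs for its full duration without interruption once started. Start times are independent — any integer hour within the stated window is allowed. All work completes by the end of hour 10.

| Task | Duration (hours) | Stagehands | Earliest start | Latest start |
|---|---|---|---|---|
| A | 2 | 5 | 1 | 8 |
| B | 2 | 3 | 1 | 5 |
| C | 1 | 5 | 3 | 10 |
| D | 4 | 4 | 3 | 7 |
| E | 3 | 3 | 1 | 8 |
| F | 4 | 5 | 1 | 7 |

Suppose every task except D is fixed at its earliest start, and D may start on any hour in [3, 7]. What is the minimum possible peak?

16

D@3: h1:16  h2:16  h3:17  h4:9  h5:4  h6:4  h7:0  h8:0  h9:0  h10:0 → peak 17
D@4: h1:16  h2:16  h3:13  h4:9  h5:4  h6:4  h7:4  h8:0  h9:0  h10:0 → peak 16
D@5: h1:16  h2:16  h3:13  h4:5  h5:4  h6:4  h7:4  h8:4  h9:0  h10:0 → peak 16
D@6: h1:16  h2:16  h3:13  h4:5  h5:0  h6:4  h7:4  h8:4  h9:4  h10:0 → peak 16
D@7: h1:16  h2:16  h3:13  h4:5  h5:0  h6:0  h7:4  h8:4  h9:4  h10:4 → peak 16
Best is D@4, peak 16.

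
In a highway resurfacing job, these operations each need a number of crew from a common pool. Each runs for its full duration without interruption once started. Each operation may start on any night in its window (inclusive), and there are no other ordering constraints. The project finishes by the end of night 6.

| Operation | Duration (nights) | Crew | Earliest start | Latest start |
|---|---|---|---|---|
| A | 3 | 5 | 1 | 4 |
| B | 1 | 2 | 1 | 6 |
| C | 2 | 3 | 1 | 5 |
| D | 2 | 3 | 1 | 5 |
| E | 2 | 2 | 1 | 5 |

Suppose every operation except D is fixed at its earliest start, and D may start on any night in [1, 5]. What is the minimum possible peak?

12

D@1: n1:15  n2:13  n3:5  n4:0  n5:0  n6:0 → peak 15
D@2: n1:12  n2:13  n3:8  n4:0  n5:0  n6:0 → peak 13
D@3: n1:12  n2:10  n3:8  n4:3  n5:0  n6:0 → peak 12
D@4: n1:12  n2:10  n3:5  n4:3  n5:3  n6:0 → peak 12
D@5: n1:12  n2:10  n3:5  n4:0  n5:3  n6:3 → peak 12
Best is D@3, peak 12.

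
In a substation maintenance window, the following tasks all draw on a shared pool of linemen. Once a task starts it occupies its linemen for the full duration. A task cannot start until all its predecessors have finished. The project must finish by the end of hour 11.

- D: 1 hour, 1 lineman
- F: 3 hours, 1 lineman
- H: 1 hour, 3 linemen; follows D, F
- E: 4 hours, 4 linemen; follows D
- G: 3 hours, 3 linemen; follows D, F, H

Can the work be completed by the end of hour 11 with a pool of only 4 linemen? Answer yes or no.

Schedule D@1, F@1, H@4, E@5, G@9: h1:2  h2:1  h3:1  h4:3  h5:4  h6:4  h7:4  h8:4  h9:3  h10:3  h11:3 — peak 4 ≤ 4.

yes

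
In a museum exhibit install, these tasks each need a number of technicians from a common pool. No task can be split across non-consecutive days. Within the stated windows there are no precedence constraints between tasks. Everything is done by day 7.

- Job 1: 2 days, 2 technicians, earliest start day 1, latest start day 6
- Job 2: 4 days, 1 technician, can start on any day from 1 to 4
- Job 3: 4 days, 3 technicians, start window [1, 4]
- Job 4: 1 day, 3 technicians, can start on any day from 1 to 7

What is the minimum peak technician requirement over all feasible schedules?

Early-start (Job 1@1, Job 2@1, Job 3@1, Job 4@1) gives peak 9: d1:9  d2:6  d3:4  d4:4  d5:0  d6:0  d7:0.
Shift Job 3→3, Job 4→7.
Schedule Job 1@1, Job 2@1, Job 3@3, Job 4@7: d1:3  d2:3  d3:4  d4:4  d5:3  d6:3  d7:3 — peak 4.
Total technician-days = 23 over 7 days ⇒ peak ≥ ⌈23/7⌉ = 4, so 4 is optimal.

4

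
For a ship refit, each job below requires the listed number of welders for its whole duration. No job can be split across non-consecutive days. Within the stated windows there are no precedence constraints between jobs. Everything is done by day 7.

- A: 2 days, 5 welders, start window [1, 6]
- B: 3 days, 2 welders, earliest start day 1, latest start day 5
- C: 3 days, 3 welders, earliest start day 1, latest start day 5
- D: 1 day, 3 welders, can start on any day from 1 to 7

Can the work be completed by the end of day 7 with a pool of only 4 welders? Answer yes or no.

The minimum achievable peak is 5; 4 < 5, so no feasible schedule stays within the cap.

no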